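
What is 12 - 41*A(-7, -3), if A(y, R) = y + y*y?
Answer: -1710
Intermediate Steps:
A(y, R) = y + y²
12 - 41*A(-7, -3) = 12 - (-287)*(1 - 7) = 12 - (-287)*(-6) = 12 - 41*42 = 12 - 1722 = -1710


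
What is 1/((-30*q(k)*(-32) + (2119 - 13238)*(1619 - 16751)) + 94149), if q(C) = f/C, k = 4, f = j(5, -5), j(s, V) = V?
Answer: 1/168345657 ≈ 5.9402e-9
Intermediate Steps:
f = -5
q(C) = -5/C
1/((-30*q(k)*(-32) + (2119 - 13238)*(1619 - 16751)) + 94149) = 1/((-(-150)/4*(-32) + (2119 - 13238)*(1619 - 16751)) + 94149) = 1/((-(-150)/4*(-32) - 11119*(-15132)) + 94149) = 1/((-30*(-5/4)*(-32) + 168252708) + 94149) = 1/(((75/2)*(-32) + 168252708) + 94149) = 1/((-1200 + 168252708) + 94149) = 1/(168251508 + 94149) = 1/168345657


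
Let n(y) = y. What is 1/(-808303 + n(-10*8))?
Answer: -1/808383 ≈ -1.2370e-6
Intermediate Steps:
1/(-808303 + n(-10*8)) = 1/(-808303 - 10*8) = 1/(-808303 - 80) = 1/(-808383) = -1/808383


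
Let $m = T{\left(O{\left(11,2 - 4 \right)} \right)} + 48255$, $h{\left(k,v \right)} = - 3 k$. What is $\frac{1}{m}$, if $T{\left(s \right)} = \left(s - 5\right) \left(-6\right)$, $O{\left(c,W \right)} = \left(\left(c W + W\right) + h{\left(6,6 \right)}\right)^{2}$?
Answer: $\frac{1}{37701} \approx 2.6525 \cdot 10^{-5}$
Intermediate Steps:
$O{\left(c,W \right)} = \left(-18 + W + W c\right)^{2}$ ($O{\left(c,W \right)} = \left(\left(c W + W\right) - 18\right)^{2} = \left(\left(W c + W\right) - 18\right)^{2} = \left(\left(W + W c\right) - 18\right)^{2} = \left(-18 + W + W c\right)^{2}$)
$T{\left(s \right)} = 30 - 6 s$ ($T{\left(s \right)} = \left(-5 + s\right) \left(-6\right) = 30 - 6 s$)
$m = 37701$ ($m = \left(30 - 6 \left(-18 + \left(2 - 4\right) + \left(2 - 4\right) 11\right)^{2}\right) + 48255 = \left(30 - 6 \left(-18 - 2 - 22\right)^{2}\right) + 48255 = \left(30 - 6 \left(-42\right)^{2}\right) + 48255 = \left(30 - 10584\right) + 48255 = -10554 + 48255 = 37701$)
$\frac{1}{m} = \frac{1}{37701}$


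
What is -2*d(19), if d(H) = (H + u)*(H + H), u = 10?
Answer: -2204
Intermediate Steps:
d(H) = 2*H*(10 + H) (d(H) = (H + 10)*(H + H) = (10 + H)*(2*H) = 2*H*(10 + H))
-2*d(19) = -4*19*(10 + 19) = -4*19*29 = -2*1102 = -2204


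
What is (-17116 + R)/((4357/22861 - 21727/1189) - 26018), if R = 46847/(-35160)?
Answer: 16359198752968703/24882934015155360 ≈ 0.65745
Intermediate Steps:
R = -46847/35160 (R = 46847*(-1/35160) = -46847/35160 ≈ -1.3324)
(-17116 + R)/((4357/22861 - 21727/1189) - 26018) = (-17116 - 46847/35160)/((4357/22861 - 21727/1189) - 26018) = -601845407/(35160*((4357*(1/22861) - 21727*1/1189) - 26018)) = -601845407/(35160*((4357/22861 - 21727/1189) - 26018)) = -601845407/(35160*(-491520474/27181729 - 26018)) = -601845407/(35160*(-707705745596/27181729)) = -601845407/35160*(-27181729/707705745596) = 16359198752968703/24882934015155360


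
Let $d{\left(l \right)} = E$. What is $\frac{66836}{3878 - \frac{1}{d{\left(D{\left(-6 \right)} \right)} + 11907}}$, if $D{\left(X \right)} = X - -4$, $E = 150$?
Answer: $\frac{805841652}{46757045} \approx 17.235$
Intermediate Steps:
$D{\left(X \right)} = 4 + X$ ($D{\left(X \right)} = X + 4 = 4 + X$)
$d{\left(l \right)} = 150$
$\frac{66836}{3878 - \frac{1}{d{\left(D{\left(-6 \right)} \right)} + 11907}} = \frac{66836}{3878 - \frac{1}{150 + 11907}} = \frac{66836}{3878 - \frac{1}{12057}} = \frac{66836}{\frac{46757045}{12057}} = 66836 \cdot \frac{12057}{46757045} = \frac{805841652}{46757045}$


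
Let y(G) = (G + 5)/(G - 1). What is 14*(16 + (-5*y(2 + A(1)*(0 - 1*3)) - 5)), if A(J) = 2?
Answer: 168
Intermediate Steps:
y(G) = (5 + G)/(-1 + G)
14*(16 + (-5*y(2 + A(1)*(0 - 1*3)) - 5)) = 14*(16 + (-5*(5 + (2 + 2*(0 - 1*3)))/(-1 + (2 + 2*(0 - 1*3))) - 5)) = 14*(16 + (-5*(5 + (2 + 2*(0 - 3)))/(-1 + (2 + 2*(0 - 3))) - 5)) = 14*(16 + (-5*(5 + (2 + 2*(-3)))/(-1 + (2 + 2*(-3))) - 5)) = 14*(16 + (-5*(5 + (2 - 6))/(-1 + (2 - 6)) - 5)) = 14*(16 + (-5*(5 - 4)/(-1 - 4) - 5)) = 14*(16 + (-5/(-5) - 5)) = 14*(16 + (-(-1) - 5)) = 14*(16 + (-5*(-⅕) - 5)) = 14*(16 + (1 - 5)) = 14*(16 - 4) = 14*12 = 168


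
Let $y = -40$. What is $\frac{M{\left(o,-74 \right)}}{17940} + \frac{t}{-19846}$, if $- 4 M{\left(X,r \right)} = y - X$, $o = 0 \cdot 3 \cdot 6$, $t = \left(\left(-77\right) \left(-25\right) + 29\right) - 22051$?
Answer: $\frac{9018466}{8900931} \approx 1.0132$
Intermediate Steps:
$t = -20097$ ($t = \left(1925 + 29\right) - 22051 = 1954 - 22051 = -20097$)
$o = 0$ ($o = 0 \cdot 6 = 0$)
$M{\left(X,r \right)} = 10 + \frac{X}{4}$ ($M{\left(X,r \right)} = - \frac{-40 - X}{4} = 10 + \frac{X}{4}$)
$\frac{M{\left(o,-74 \right)}}{17940} + \frac{t}{-19846} = \frac{10 + \frac{1}{4} \cdot 0}{17940} - \frac{20097}{-19846} = \left(10 + 0\right) \frac{1}{17940} - - \frac{20097}{19846} = 10 \cdot \frac{1}{17940} + \frac{20097}{19846} = \frac{1}{1794} + \frac{20097}{19846} = \frac{9018466}{8900931}$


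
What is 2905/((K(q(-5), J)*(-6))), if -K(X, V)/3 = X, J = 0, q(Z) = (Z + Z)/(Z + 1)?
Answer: 581/9 ≈ 64.556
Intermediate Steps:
q(Z) = 2*Z/(1 + Z) (q(Z) = (2*Z)/(1 + Z) = 2*Z/(1 + Z))
K(X, V) = -3*X
2905/((K(q(-5), J)*(-6))) = 2905/((-6*(-5)/(1 - 5)*(-6))) = 2905/((-6*(-5)/(-4)*(-6))) = 2905/((-6*(-5)*(-1)/4*(-6))) = 2905/((-3*5/2*(-6))) = 2905/((-15/2*(-6))) = 2905/45 = 2905*(1/45) = 581/9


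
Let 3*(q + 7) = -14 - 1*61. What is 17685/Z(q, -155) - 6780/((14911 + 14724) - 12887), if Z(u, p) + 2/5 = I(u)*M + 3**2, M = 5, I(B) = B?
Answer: -371518590/3169559 ≈ -117.21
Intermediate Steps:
q = -32 (q = -7 + (-14 - 1*61)/3 = -7 + (-14 - 61)/3 = -7 + (1/3)*(-75) = -7 - 25 = -32)
Z(u, p) = 43/5 + 5*u (Z(u, p) = -2/5 + (u*5 + 3**2) = -2/5 + (5*u + 9) = -2/5 + (9 + 5*u) = 43/5 + 5*u)
17685/Z(q, -155) - 6780/((14911 + 14724) - 12887) = 17685/(43/5 + 5*(-32)) - 6780/((14911 + 14724) - 12887) = 17685/(43/5 - 160) - 6780/(29635 - 12887) = 17685/(-757/5) - 6780/16748 = 17685*(-5/757) - 6780*1/16748 = -88425/757 - 1695/4187 = -371518590/3169559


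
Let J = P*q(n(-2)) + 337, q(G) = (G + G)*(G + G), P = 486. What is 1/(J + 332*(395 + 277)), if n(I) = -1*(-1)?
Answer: 1/225385 ≈ 4.4368e-6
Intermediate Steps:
n(I) = 1
q(G) = 4*G² (q(G) = (2*G)*(2*G) = 4*G²)
J = 2281 (J = 486*(4*1²) + 337 = 486*(4*1) + 337 = 486*4 + 337 = 1944 + 337 = 2281)
1/(J + 332*(395 + 277)) = 1/(2281 + 332*(395 + 277)) = 1/(2281 + 332*672) = 1/(2281 + 223104) = 1/225385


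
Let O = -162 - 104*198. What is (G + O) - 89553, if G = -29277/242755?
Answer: -26777605062/242755 ≈ -1.1031e+5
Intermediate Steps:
O = -20754 (O = -162 - 20592 = -20754)
G = -29277/242755 ≈ -0.12060
(G + O) - 89553 = (-29277/242755 - 20754) - 89553 = -5038166547/242755 - 89553 = -26777605062/242755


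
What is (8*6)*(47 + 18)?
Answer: 3120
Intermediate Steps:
(8*6)*(47 + 18) = 48*65 = 3120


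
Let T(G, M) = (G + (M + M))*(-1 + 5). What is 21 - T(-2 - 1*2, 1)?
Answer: 29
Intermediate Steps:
T(G, M) = 4*G + 8*M (T(G, M) = (G + 2*M)*4 = 4*G + 8*M)
21 - T(-2 - 1*2, 1) = 21 - (4*(-2 - 1*2) + 8*1) = 21 - (4*(-2 - 2) + 8) = 21 - (4*(-4) + 8) = 21 - (-16 + 8) = 21 - (-8) = 21 - 1*(-8) = 21 + 8 = 29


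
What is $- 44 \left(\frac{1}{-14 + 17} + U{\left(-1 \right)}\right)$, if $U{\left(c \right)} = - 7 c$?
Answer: $- \frac{968}{3} \approx -322.67$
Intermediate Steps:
$- 44 \left(\frac{1}{-14 + 17} + U{\left(-1 \right)}\right) = - 44 \left(\frac{1}{-14 + 17} - -7\right) = - 44 \left(\frac{1}{3} + 7\right) = \left(-44\right) \frac{22}{3} = - \frac{968}{3}$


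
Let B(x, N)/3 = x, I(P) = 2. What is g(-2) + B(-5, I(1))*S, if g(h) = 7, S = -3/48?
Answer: 127/16 ≈ 7.9375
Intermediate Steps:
S = -1/16 (S = -3*1/48 = -1/16 ≈ -0.062500)
B(x, N) = 3*x
g(-2) + B(-5, I(1))*S = 7 + (3*(-5))*(-1/16) = 7 - 15*(-1/16) = 7 + 15/16 = 127/16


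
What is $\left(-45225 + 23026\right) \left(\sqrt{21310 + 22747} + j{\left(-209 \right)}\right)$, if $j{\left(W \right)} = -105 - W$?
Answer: $-2308696 - 22199 \sqrt{44057} \approx -6.9682 \cdot 10^{6}$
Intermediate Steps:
$\left(-45225 + 23026\right) \left(\sqrt{21310 + 22747} + j{\left(-209 \right)}\right) = \left(-45225 + 23026\right) \left(\sqrt{21310 + 22747} - -104\right) = - 22199 \left(\sqrt{44057} + \left(-105 + 209\right)\right) = - 22199 \left(\sqrt{44057} + 104\right) = - 22199 \left(104 + \sqrt{44057}\right) = -2308696 - 22199 \sqrt{44057}$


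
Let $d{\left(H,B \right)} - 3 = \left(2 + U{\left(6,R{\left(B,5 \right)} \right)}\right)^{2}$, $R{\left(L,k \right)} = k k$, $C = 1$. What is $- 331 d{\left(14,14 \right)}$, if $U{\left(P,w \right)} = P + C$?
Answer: $-27804$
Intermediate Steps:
$R{\left(L,k \right)} = k^{2}$
$U{\left(P,w \right)} = 1 + P$ ($U{\left(P,w \right)} = P + 1 = 1 + P$)
$d{\left(H,B \right)} = 84$ ($d{\left(H,B \right)} = 3 + \left(2 + \left(1 + 6\right)\right)^{2} = 3 + \left(2 + 7\right)^{2} = 3 + 9^{2} = 3 + 81 = 84$)
$- 331 d{\left(14,14 \right)} = \left(-331\right) 84 = -27804$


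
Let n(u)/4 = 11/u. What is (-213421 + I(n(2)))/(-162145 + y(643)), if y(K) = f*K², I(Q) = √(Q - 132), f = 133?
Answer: -213421/54826572 + I*√110/54826572 ≈ -0.0038927 + 1.913e-7*I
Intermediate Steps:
n(u) = 44/u (n(u) = 4*(11/u) = 44/u)
I(Q) = √(-132 + Q)
y(K) = 133*K²
(-213421 + I(n(2)))/(-162145 + y(643)) = (-213421 + √(-132 + 44/2))/(-162145 + 133*643²) = (-213421 + √(-132 + 44*(½)))/(-162145 + 133*413449) = (-213421 + √(-132 + 22))/(-162145 + 54988717) = (-213421 + √(-110))/54826572 = (-213421 + I*√110)*(1/54826572) = -213421/54826572 + I*√110/54826572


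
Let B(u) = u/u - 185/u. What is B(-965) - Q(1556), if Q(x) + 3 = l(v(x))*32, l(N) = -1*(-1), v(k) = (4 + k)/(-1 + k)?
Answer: -5367/193 ≈ -27.808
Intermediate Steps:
v(k) = (4 + k)/(-1 + k)
l(N) = 1
B(u) = 1 - 185/u
Q(x) = 29 (Q(x) = -3 + 1*32 = -3 + 32 = 29)
B(-965) - Q(1556) = (-185 - 965)/(-965) - 1*29 = -1/965*(-1150) - 29 = 230/193 - 29 = -5367/193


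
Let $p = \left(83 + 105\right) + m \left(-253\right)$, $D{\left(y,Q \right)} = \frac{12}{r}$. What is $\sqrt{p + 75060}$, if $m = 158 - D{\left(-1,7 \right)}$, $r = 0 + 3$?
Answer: $\sqrt{36286} \approx 190.49$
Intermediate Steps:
$r = 3$
$D{\left(y,Q \right)} = 4$ ($D{\left(y,Q \right)} = \frac{12}{3} = 12 \cdot \frac{1}{3} = 4$)
$m = 154$ ($m = 158 - 4 = 154$)
$p = -38774$ ($p = \left(83 + 105\right) + 154 \left(-253\right) = 188 - 38962 = -38774$)
$\sqrt{p + 75060} = \sqrt{-38774 + 75060} = \sqrt{36286}$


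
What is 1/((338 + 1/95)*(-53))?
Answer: -95/1701883 ≈ -5.5821e-5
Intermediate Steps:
1/((338 + 1/95)*(-53)) = -1/53/(338 + 1/95) = -1/53/(32111/95) = (95/32111)*(-1/53) = -95/1701883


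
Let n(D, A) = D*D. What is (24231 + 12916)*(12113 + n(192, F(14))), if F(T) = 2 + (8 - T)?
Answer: 1819348619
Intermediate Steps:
F(T) = 10 - T
n(D, A) = D²
(24231 + 12916)*(12113 + n(192, F(14))) = (24231 + 12916)*(12113 + 192²) = 37147*(12113 + 36864) = 37147*48977 = 1819348619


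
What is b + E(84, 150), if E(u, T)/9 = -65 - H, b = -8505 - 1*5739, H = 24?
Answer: -15045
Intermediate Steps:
b = -14244 (b = -8505 - 5739 = -14244)
E(u, T) = -801 (E(u, T) = 9*(-65 - 1*24) = 9*(-65 - 24) = 9*(-89) = -801)
b + E(84, 150) = -14244 - 801 = -15045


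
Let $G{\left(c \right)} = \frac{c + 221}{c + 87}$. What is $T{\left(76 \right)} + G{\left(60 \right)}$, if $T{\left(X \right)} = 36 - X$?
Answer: $- \frac{5599}{147} \approx -38.088$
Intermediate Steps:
$G{\left(c \right)} = \frac{221 + c}{87 + c}$
$T{\left(76 \right)} + G{\left(60 \right)} = \left(36 - 76\right) + \frac{221 + 60}{87 + 60} = \left(36 - 76\right) + \frac{1}{147} \cdot 281 = -40 + \frac{1}{147} \cdot 281 = -40 + \frac{281}{147} = - \frac{5599}{147}$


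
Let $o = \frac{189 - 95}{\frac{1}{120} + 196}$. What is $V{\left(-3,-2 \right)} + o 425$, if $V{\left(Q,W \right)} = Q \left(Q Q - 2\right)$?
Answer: $\frac{4300059}{23521} \approx 182.82$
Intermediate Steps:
$V{\left(Q,W \right)} = Q \left(-2 + Q^{2}\right)$ ($V{\left(Q,W \right)} = Q \left(Q^{2} - 2\right) = Q \left(-2 + Q^{2}\right)$)
$o = \frac{11280}{23521}$ ($o = \frac{94}{\frac{1}{120} + 196} = \frac{94}{\frac{23521}{120}} = 94 \cdot \frac{120}{23521} = \frac{11280}{23521} \approx 0.47957$)
$V{\left(-3,-2 \right)} + o 425 = - 3 \left(-2 + \left(-3\right)^{2}\right) + \frac{11280}{23521} \cdot 425 = - 3 \left(-2 + 9\right) + \frac{4794000}{23521} = \left(-3\right) 7 + \frac{4794000}{23521} = -21 + \frac{4794000}{23521} = \frac{4300059}{23521}$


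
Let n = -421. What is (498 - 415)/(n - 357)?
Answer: -83/778 ≈ -0.10668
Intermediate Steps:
(498 - 415)/(n - 357) = (498 - 415)/(-421 - 357) = 83/(-778) = 83*(-1/778) = -83/778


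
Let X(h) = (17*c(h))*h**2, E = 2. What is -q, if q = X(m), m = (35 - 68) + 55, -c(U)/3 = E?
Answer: 49368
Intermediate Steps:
c(U) = -6 (c(U) = -3*2 = -6)
m = 22 (m = -33 + 55 = 22)
X(h) = -102*h**2 (X(h) = (17*(-6))*h**2 = -102*h**2)
q = -49368 (q = -102*22**2 = -102*484 = -49368)
-q = -1*(-49368) = 49368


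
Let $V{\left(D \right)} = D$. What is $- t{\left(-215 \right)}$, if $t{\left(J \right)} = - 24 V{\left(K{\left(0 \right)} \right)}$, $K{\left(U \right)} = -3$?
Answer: $-72$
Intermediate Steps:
$t{\left(J \right)} = 72$ ($t{\left(J \right)} = \left(-24\right) \left(-3\right) = 72$)
$- t{\left(-215 \right)} = \left(-1\right) 72 = -72$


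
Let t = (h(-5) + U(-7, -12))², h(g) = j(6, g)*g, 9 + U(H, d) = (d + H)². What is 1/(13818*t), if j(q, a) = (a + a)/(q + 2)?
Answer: 8/14187555501 ≈ 5.6387e-10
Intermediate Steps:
j(q, a) = 2*a/(2 + q) (j(q, a) = (2*a)/(2 + q) = 2*a/(2 + q))
U(H, d) = -9 + (H + d)² (U(H, d) = -9 + (d + H)² = -9 + (H + d)²)
h(g) = g²/4 (h(g) = (2*g/(2 + 6))*g = (2*g/8)*g = (2*g*(⅛))*g = (g/4)*g = g²/4)
t = 2053489/16 (t = ((¼)*(-5)² + (-9 + (-7 - 12)²))² = ((¼)*25 + (-9 + (-19)²))² = (25/4 + (-9 + 361))² = (25/4 + 352)² = (1433/4)² = 2053489/16 ≈ 1.2834e+5)
1/(13818*t) = 1/(13818*(2053489/16)) = (1/13818)*(16/2053489) = 8/14187555501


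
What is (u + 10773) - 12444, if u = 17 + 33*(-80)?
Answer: -4294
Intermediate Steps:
u = -2623 (u = 17 - 2640 = -2623)
(u + 10773) - 12444 = (-2623 + 10773) - 12444 = 8150 - 12444 = -4294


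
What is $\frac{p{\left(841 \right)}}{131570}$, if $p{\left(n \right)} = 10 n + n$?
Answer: $\frac{9251}{131570} \approx 0.070312$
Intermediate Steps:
$p{\left(n \right)} = 11 n$
$\frac{p{\left(841 \right)}}{131570} = \frac{11 \cdot 841}{131570} = 9251 \cdot \frac{1}{131570} = \frac{9251}{131570}$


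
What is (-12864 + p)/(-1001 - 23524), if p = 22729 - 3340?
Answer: -29/109 ≈ -0.26606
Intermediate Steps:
p = 19389
(-12864 + p)/(-1001 - 23524) = (-12864 + 19389)/(-1001 - 23524) = 6525/(-24525) = 6525*(-1/24525) = -29/109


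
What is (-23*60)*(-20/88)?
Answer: 3450/11 ≈ 313.64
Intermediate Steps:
(-23*60)*(-20/88) = -(-27600)/88 = -1380*(-5/22) = 3450/11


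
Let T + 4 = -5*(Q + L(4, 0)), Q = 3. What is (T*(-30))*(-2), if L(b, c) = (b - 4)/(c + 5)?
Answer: -1140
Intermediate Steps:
L(b, c) = (-4 + b)/(5 + c)
T = -19 (T = -4 - 5*(3 + (-4 + 4)/(5 + 0)) = -4 - 5*(3 + 0/5) = -4 - 5*(3 + (⅕)*0) = -4 - 5*(3 + 0) = -4 - 5*3 = -4 - 15 = -19)
(T*(-30))*(-2) = -19*(-30)*(-2) = 570*(-2) = -1140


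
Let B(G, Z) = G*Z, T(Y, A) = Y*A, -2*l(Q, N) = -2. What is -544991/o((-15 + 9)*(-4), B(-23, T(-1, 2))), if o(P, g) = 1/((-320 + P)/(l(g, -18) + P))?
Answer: 161317336/25 ≈ 6.4527e+6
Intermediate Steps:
l(Q, N) = 1 (l(Q, N) = -½*(-2) = 1)
T(Y, A) = A*Y
o(P, g) = (1 + P)/(-320 + P) (o(P, g) = 1/((-320 + P)/(1 + P)) = (1 + P)/(-320 + P))
-544991/o((-15 + 9)*(-4), B(-23, T(-1, 2))) = -544991*(-320 + (-15 + 9)*(-4))/(1 + (-15 + 9)*(-4)) = -544991*(-320 - 6*(-4))/(1 - 6*(-4)) = -544991*(-320 + 24)/(1 + 24) = -544991/(25/(-296)) = -544991/((-1/296*25)) = -544991/(-25/296) = -544991*(-296/25) = 161317336/25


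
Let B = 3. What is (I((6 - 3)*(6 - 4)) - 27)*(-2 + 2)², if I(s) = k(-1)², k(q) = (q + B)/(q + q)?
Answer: 0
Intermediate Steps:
k(q) = (3 + q)/(2*q) (k(q) = (q + 3)/(q + q) = (3 + q)/((2*q)) = (3 + q)*(1/(2*q)) = (3 + q)/(2*q))
I(s) = 1 (I(s) = ((½)*(3 - 1)/(-1))² = ((½)*(-1)*2)² = (-1)² = 1)
(I((6 - 3)*(6 - 4)) - 27)*(-2 + 2)² = (1 - 27)*(-2 + 2)² = -26*0² = -26*0 = 0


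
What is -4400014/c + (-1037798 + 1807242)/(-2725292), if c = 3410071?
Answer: -3653795406153/2323359803933 ≈ -1.5726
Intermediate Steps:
-4400014/c + (-1037798 + 1807242)/(-2725292) = -4400014/3410071 + (-1037798 + 1807242)/(-2725292) = -4400014*1/3410071 + 769444*(-1/2725292) = -4400014/3410071 - 192361/681323 = -3653795406153/2323359803933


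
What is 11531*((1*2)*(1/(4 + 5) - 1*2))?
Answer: -392054/9 ≈ -43562.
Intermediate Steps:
11531*((1*2)*(1/(4 + 5) - 1*2)) = 11531*(2*(1/9 - 2)) = 11531*(2*(⅑ - 2)) = 11531*(2*(-17/9)) = 11531*(-34/9) = -392054/9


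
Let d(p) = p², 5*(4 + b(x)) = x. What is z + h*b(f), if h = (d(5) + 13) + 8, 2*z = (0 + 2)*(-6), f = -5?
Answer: -236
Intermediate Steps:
b(x) = -4 + x/5
z = -6 (z = ((0 + 2)*(-6))/2 = (2*(-6))/2 = (½)*(-12) = -6)
h = 46 (h = (5² + 13) + 8 = (25 + 13) + 8 = 38 + 8 = 46)
z + h*b(f) = -6 + 46*(-4 + (⅕)*(-5)) = -6 + 46*(-4 - 1) = -6 + 46*(-5) = -6 - 230 = -236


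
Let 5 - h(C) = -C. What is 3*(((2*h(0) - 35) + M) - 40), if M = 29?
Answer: -108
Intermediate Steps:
h(C) = 5 + C (h(C) = 5 - (-1)*C = 5 + C)
3*(((2*h(0) - 35) + M) - 40) = 3*(((2*(5 + 0) - 35) + 29) - 40) = 3*(((2*5 - 35) + 29) - 40) = 3*(((10 - 35) + 29) - 40) = 3*((-25 + 29) - 40) = 3*(4 - 40) = 3*(-36) = -108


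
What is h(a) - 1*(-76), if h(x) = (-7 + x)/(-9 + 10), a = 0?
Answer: 69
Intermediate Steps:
h(x) = -7 + x (h(x) = (-7 + x)/1 = (-7 + x)*1 = -7 + x)
h(a) - 1*(-76) = (-7 + 0) - 1*(-76) = -7 + 76 = 69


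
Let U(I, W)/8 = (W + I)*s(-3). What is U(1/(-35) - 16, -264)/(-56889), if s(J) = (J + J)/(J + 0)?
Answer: 5808/73745 ≈ 0.078758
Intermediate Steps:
s(J) = 2 (s(J) = (2*J)/J = 2)
U(I, W) = 16*I + 16*W (U(I, W) = 8*((W + I)*2) = 8*((I + W)*2) = 8*(2*I + 2*W) = 16*I + 16*W)
U(1/(-35) - 16, -264)/(-56889) = (16*(1/(-35) - 16) + 16*(-264))/(-56889) = (16*(-1/35 - 16) - 4224)*(-1/56889) = (16*(-561/35) - 4224)*(-1/56889) = (-8976/35 - 4224)*(-1/56889) = -156816/35*(-1/56889) = 5808/73745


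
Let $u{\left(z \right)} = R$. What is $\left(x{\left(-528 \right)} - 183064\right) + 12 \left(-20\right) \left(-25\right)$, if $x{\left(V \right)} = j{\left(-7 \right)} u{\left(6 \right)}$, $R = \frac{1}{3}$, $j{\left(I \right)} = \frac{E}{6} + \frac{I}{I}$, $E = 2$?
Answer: $- \frac{1593572}{9} \approx -1.7706 \cdot 10^{5}$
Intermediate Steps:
$j{\left(I \right)} = \frac{4}{3}$ ($j{\left(I \right)} = \frac{2}{6} + \frac{I}{I} = 2 \cdot \frac{1}{6} + 1 = \frac{1}{3} + 1 = \frac{4}{3}$)
$R = \frac{1}{3} \approx 0.33333$
$u{\left(z \right)} = \frac{1}{3}$
$x{\left(V \right)} = \frac{4}{9}$ ($x{\left(V \right)} = \frac{4}{3} \cdot \frac{1}{3} = \frac{4}{9}$)
$\left(x{\left(-528 \right)} - 183064\right) + 12 \left(-20\right) \left(-25\right) = \left(\frac{4}{9} - 183064\right) + 12 \left(-20\right) \left(-25\right) = - \frac{1647572}{9} - -6000 = - \frac{1647572}{9} + 6000 = - \frac{1593572}{9}$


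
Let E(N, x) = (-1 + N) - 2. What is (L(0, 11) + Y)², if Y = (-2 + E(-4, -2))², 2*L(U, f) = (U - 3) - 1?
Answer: 6241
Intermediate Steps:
L(U, f) = -2 + U/2 (L(U, f) = ((U - 3) - 1)/2 = ((-3 + U) - 1)/2 = (-4 + U)/2 = -2 + U/2)
E(N, x) = -3 + N
Y = 81 (Y = (-2 + (-3 - 4))² = (-2 - 7)² = (-9)² = 81)
(L(0, 11) + Y)² = ((-2 + (½)*0) + 81)² = ((-2 + 0) + 81)² = (-2 + 81)² = 79² = 6241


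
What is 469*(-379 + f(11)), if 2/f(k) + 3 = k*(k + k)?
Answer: -42481551/239 ≈ -1.7775e+5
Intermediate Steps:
f(k) = 2/(-3 + 2*k²) (f(k) = 2/(-3 + k*(k + k)) = 2/(-3 + k*(2*k)) = 2/(-3 + 2*k²))
469*(-379 + f(11)) = 469*(-379 + 2/(-3 + 2*11²)) = 469*(-379 + 2/(-3 + 2*121)) = 469*(-379 + 2/(-3 + 242)) = 469*(-379 + 2/239) = 469*(-90579/239) = -42481551/239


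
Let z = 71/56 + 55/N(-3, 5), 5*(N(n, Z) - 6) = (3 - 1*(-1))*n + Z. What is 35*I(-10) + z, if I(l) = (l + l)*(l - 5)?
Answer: 13541033/1288 ≈ 10513.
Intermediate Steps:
I(l) = 2*l*(-5 + l) (I(l) = (2*l)*(-5 + l) = 2*l*(-5 + l))
N(n, Z) = 6 + Z/5 + 4*n/5 (N(n, Z) = 6 + ((3 - 1*(-1))*n + Z)/5 = 6 + ((3 + 1)*n + Z)/5 = 6 + (4*n + Z)/5 = 6 + (Z + 4*n)/5 = 6 + (Z/5 + 4*n/5) = 6 + Z/5 + 4*n/5)
z = 17033/1288 (z = 71/56 + 55/(6 + (⅕)*5 + (⅘)*(-3)) = 71*(1/56) + 55/(6 + 1 - 12/5) = 71/56 + 55/(23/5) = 71/56 + 55*(5/23) = 71/56 + 275/23 = 17033/1288 ≈ 13.224)
35*I(-10) + z = 35*(2*(-10)*(-5 - 10)) + 17033/1288 = 35*(2*(-10)*(-15)) + 17033/1288 = 35*300 + 17033/1288 = 10500 + 17033/1288 = 13541033/1288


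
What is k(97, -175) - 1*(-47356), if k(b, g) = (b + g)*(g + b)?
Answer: 53440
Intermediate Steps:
k(b, g) = (b + g)² (k(b, g) = (b + g)*(b + g) = (b + g)²)
k(97, -175) - 1*(-47356) = (97 - 175)² - 1*(-47356) = (-78)² + 47356 = 6084 + 47356 = 53440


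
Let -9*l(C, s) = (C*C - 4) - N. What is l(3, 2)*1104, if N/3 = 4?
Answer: 2576/3 ≈ 858.67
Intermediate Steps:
N = 12 (N = 3*4 = 12)
l(C, s) = 16/9 - C²/9 (l(C, s) = -((C*C - 4) - 1*12)/9 = -((C² - 4) - 12)/9 = -((-4 + C²) - 12)/9 = -(-16 + C²)/9 = 16/9 - C²/9)
l(3, 2)*1104 = (16/9 - ⅑*3²)*1104 = (16/9 - ⅑*9)*1104 = (16/9 - 1)*1104 = (7/9)*1104 = 2576/3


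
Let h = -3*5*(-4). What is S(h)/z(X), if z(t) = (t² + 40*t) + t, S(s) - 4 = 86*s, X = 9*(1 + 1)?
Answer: 2582/531 ≈ 4.8625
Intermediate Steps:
h = 60 (h = -15*(-4) = 60)
X = 18 (X = 9*2 = 18)
S(s) = 4 + 86*s
z(t) = t² + 41*t
S(h)/z(X) = (4 + 86*60)/((18*(41 + 18))) = (4 + 5160)/((18*59)) = 5164/1062 = 5164*(1/1062) = 2582/531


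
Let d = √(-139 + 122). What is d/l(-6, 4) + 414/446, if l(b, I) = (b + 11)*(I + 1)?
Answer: 207/223 + I*√17/25 ≈ 0.92825 + 0.16492*I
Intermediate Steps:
l(b, I) = (1 + I)*(11 + b) (l(b, I) = (11 + b)*(1 + I) = (1 + I)*(11 + b))
d = I*√17 (d = √(-17) = I*√17 ≈ 4.1231*I)
d/l(-6, 4) + 414/446 = (I*√17)/(11 - 6 + 11*4 + 4*(-6)) + 414/446 = (I*√17)/(11 - 6 + 44 - 24) + 414*(1/446) = (I*√17)/25 + 207/223 = (I*√17)*(1/25) + 207/223 = I*√17/25 + 207/223 = 207/223 + I*√17/25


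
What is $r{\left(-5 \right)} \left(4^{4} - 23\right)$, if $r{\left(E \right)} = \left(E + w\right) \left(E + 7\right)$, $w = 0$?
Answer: $-2330$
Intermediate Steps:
$r{\left(E \right)} = E \left(7 + E\right)$ ($r{\left(E \right)} = \left(E + 0\right) \left(E + 7\right) = E \left(7 + E\right)$)
$r{\left(-5 \right)} \left(4^{4} - 23\right) = - 5 \left(7 - 5\right) \left(4^{4} - 23\right) = \left(-5\right) 2 \left(256 - 23\right) = \left(-10\right) 233 = -2330$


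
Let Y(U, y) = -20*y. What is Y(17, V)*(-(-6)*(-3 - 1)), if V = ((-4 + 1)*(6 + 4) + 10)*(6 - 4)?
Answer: -19200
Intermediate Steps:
V = -40 (V = (-3*10 + 10)*2 = (-30 + 10)*2 = -20*2 = -40)
Y(17, V)*(-(-6)*(-3 - 1)) = (-20*(-40))*(-(-6)*(-3 - 1)) = 800*(-(-6)*(-4)) = 800*(-1*24) = 800*(-24) = -19200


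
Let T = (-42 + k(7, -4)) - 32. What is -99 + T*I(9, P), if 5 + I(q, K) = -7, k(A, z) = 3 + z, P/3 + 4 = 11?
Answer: 801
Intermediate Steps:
P = 21 (P = -12 + 3*11 = -12 + 33 = 21)
I(q, K) = -12 (I(q, K) = -5 - 7 = -12)
T = -75 (T = (-42 + (3 - 4)) - 32 = (-42 - 1) - 32 = -43 - 32 = -75)
-99 + T*I(9, P) = -99 - 75*(-12) = -99 + 900 = 801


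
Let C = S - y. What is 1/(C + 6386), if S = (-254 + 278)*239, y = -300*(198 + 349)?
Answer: 1/176222 ≈ 5.6747e-6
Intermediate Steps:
y = -164100 (y = -300*547 = -164100)
S = 5736 (S = 24*239 = 5736)
C = 169836 (C = 5736 - 1*(-164100) = 5736 + 164100 = 169836)
1/(C + 6386) = 1/(169836 + 6386) = 1/176222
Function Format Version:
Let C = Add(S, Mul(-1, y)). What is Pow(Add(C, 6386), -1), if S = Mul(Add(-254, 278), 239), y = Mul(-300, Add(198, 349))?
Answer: Rational(1, 176222) ≈ 5.6747e-6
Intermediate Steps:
y = -164100 (y = Mul(-300, 547) = -164100)
S = 5736 (S = Mul(24, 239) = 5736)
C = 169836 (C = Add(5736, Mul(-1, -164100)) = Add(5736, 164100) = 169836)
Pow(Add(C, 6386), -1) = Pow(Add(169836, 6386), -1) = Pow(176222, -1) = Rational(1, 176222)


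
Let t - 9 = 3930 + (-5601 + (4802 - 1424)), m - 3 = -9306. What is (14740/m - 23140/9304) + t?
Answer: 37044039953/21638778 ≈ 1711.9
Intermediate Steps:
m = -9303 (m = 3 - 9306 = -9303)
t = 1716 (t = 9 + (3930 + (-5601 + (4802 - 1424))) = 9 + (3930 + (-5601 + 3378)) = 9 + (3930 - 2223) = 9 + 1707 = 1716)
(14740/m - 23140/9304) + t = (14740/(-9303) - 23140/9304) + 1716 = (14740*(-1/9303) - 23140*1/9304) + 1716 = (-14740/9303 - 5785/2326) + 1716 = -88103095/21638778 + 1716 = 37044039953/21638778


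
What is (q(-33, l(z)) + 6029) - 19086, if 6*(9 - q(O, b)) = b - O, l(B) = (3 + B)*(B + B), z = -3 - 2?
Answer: -78341/6 ≈ -13057.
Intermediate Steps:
z = -5
l(B) = 2*B*(3 + B) (l(B) = (3 + B)*(2*B) = 2*B*(3 + B))
q(O, b) = 9 - b/6 + O/6 (q(O, b) = 9 - (b - O)/6 = 9 + (-b/6 + O/6) = 9 - b/6 + O/6)
(q(-33, l(z)) + 6029) - 19086 = ((9 - (-5)*(3 - 5)/3 + (⅙)*(-33)) + 6029) - 19086 = ((9 - (-5)*(-2)/3 - 11/2) + 6029) - 19086 = ((9 - ⅙*20 - 11/2) + 6029) - 19086 = ((9 - 10/3 - 11/2) + 6029) - 19086 = (⅙ + 6029) - 19086 = 36175/6 - 19086 = -78341/6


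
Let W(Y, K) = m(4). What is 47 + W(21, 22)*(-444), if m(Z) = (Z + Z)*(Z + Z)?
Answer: -28369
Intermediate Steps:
m(Z) = 4*Z² (m(Z) = (2*Z)*(2*Z) = 4*Z²)
W(Y, K) = 64 (W(Y, K) = 4*4² = 4*16 = 64)
47 + W(21, 22)*(-444) = 47 + 64*(-444) = 47 - 28416 = -28369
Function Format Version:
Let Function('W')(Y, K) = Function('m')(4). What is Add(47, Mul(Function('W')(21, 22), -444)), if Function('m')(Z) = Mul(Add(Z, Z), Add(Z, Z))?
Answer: -28369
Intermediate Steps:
Function('m')(Z) = Mul(4, Pow(Z, 2)) (Function('m')(Z) = Mul(Mul(2, Z), Mul(2, Z)) = Mul(4, Pow(Z, 2)))
Function('W')(Y, K) = 64 (Function('W')(Y, K) = Mul(4, Pow(4, 2)) = Mul(4, 16) = 64)
Add(47, Mul(Function('W')(21, 22), -444)) = Add(47, Mul(64, -444)) = Add(47, -28416) = -28369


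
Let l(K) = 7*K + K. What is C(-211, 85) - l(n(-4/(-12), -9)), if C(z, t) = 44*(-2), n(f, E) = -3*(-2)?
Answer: -136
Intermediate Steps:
n(f, E) = 6
l(K) = 8*K
C(z, t) = -88
C(-211, 85) - l(n(-4/(-12), -9)) = -88 - 8*6 = -88 - 1*48 = -88 - 48 = -136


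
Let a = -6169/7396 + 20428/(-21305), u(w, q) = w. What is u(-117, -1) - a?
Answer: -18153382227/157571780 ≈ -115.21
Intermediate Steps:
a = -282516033/157571780 (a = -6169*1/7396 + 20428*(-1/21305) = -6169/7396 - 20428/21305 = -282516033/157571780 ≈ -1.7929)
u(-117, -1) - a = -117 - 1*(-282516033/157571780) = -117 + 282516033/157571780 = -18153382227/157571780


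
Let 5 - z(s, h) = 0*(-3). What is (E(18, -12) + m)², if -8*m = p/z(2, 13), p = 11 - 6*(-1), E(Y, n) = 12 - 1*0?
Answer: 214369/1600 ≈ 133.98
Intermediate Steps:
E(Y, n) = 12 (E(Y, n) = 12 + 0 = 12)
p = 17 (p = 11 + 6 = 17)
z(s, h) = 5 (z(s, h) = 5 - 0*(-3) = 5 - 1*0 = 5 + 0 = 5)
m = -17/40 (m = -17/(8*5) = -⅛*17/5 = -17/40 ≈ -0.42500)
(E(18, -12) + m)² = (12 - 17/40)² = (463/40)² = 214369/1600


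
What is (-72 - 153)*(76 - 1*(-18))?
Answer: -21150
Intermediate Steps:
(-72 - 153)*(76 - 1*(-18)) = -225*(76 + 18) = -225*94 = -21150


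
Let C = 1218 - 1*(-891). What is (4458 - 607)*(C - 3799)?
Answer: -6508190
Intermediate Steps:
C = 2109 (C = 1218 + 891 = 2109)
(4458 - 607)*(C - 3799) = (4458 - 607)*(2109 - 3799) = 3851*(-1690) = -6508190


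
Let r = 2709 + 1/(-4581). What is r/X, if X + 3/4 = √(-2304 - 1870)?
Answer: -49639712/101992911 - 198558848*I*√4174/305978733 ≈ -0.4867 - 41.925*I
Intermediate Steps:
X = -¾ + I*√4174 (X = -¾ + √(-2304 - 1870) = -¾ + √(-4174) = -¾ + I*√4174 ≈ -0.75 + 64.606*I)
r = 12409928/4581 (r = 2709 - 1/4581 = 12409928/4581 ≈ 2709.0)
r/X = 12409928/(4581*(-¾ + I*√4174))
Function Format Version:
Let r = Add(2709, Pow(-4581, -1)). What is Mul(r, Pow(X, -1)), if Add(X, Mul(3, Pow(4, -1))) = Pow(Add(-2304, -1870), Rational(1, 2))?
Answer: Add(Rational(-49639712, 101992911), Mul(Rational(-198558848, 305978733), I, Pow(4174, Rational(1, 2)))) ≈ Add(-0.48670, Mul(-41.925, I))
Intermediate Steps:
X = Add(Rational(-3, 4), Mul(I, Pow(4174, Rational(1, 2)))) (X = Add(Rational(-3, 4), Pow(Add(-2304, -1870), Rational(1, 2))) = Add(Rational(-3, 4), Pow(-4174, Rational(1, 2))) = Add(Rational(-3, 4), Mul(I, Pow(4174, Rational(1, 2)))) ≈ Add(-0.75000, Mul(64.606, I)))
r = Rational(12409928, 4581) (r = Add(2709, Rational(-1, 4581)) = Rational(12409928, 4581) ≈ 2709.0)
Mul(r, Pow(X, -1)) = Mul(Rational(12409928, 4581), Pow(Add(Rational(-3, 4), Mul(I, Pow(4174, Rational(1, 2)))), -1))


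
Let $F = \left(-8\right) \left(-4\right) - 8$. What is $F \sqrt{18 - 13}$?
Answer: $24 \sqrt{5} \approx 53.666$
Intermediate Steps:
$F = 24$ ($F = 32 - 8 = 24$)
$F \sqrt{18 - 13} = 24 \sqrt{18 - 13} = 24 \sqrt{5}$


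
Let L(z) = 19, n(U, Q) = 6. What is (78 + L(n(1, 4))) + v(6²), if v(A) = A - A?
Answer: 97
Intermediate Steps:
v(A) = 0
(78 + L(n(1, 4))) + v(6²) = (78 + 19) + 0 = 97 + 0 = 97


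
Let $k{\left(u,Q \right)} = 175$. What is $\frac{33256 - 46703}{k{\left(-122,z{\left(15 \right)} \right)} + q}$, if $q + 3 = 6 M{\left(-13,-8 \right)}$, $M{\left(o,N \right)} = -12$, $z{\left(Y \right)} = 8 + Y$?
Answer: $- \frac{13447}{100} \approx -134.47$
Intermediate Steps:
$q = -75$ ($q = -3 + 6 \left(-12\right) = -3 - 72 = -75$)
$\frac{33256 - 46703}{k{\left(-122,z{\left(15 \right)} \right)} + q} = \frac{33256 - 46703}{175 - 75} = - \frac{13447}{100}$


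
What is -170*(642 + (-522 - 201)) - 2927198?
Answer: -2913428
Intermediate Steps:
-170*(642 + (-522 - 201)) - 2927198 = -170*(642 - 723) - 2927198 = -170*(-81) - 2927198 = 13770 - 2927198 = -2913428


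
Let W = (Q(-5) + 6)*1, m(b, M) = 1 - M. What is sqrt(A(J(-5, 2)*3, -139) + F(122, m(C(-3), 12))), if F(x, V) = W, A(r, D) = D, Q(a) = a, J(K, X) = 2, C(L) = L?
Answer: I*sqrt(138) ≈ 11.747*I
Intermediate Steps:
W = 1 (W = (-5 + 6)*1 = 1*1 = 1)
F(x, V) = 1
sqrt(A(J(-5, 2)*3, -139) + F(122, m(C(-3), 12))) = sqrt(-139 + 1) = sqrt(-138) = I*sqrt(138)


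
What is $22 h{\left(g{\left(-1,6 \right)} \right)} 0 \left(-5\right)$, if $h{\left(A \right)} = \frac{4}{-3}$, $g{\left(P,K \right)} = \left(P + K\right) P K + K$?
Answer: $0$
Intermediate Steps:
$g{\left(P,K \right)} = K + K P \left(K + P\right)$ ($g{\left(P,K \right)} = \left(K + P\right) P K + K = P \left(K + P\right) K + K = K P \left(K + P\right) + K = K + K P \left(K + P\right)$)
$h{\left(A \right)} = - \frac{4}{3}$ ($h{\left(A \right)} = 4 \left(- \frac{1}{3}\right) = - \frac{4}{3}$)
$22 h{\left(g{\left(-1,6 \right)} \right)} 0 \left(-5\right) = 22 \left(\left(- \frac{4}{3}\right) 0\right) \left(-5\right) = 22 \cdot 0 \left(-5\right) = 0 \left(-5\right) = 0$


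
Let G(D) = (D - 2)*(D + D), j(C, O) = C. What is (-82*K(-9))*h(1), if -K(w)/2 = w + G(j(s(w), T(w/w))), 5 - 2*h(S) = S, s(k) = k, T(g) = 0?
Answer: 61992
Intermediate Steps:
h(S) = 5/2 - S/2
G(D) = 2*D*(-2 + D) (G(D) = (-2 + D)*(2*D) = 2*D*(-2 + D))
K(w) = -2*w - 4*w*(-2 + w) (K(w) = -2*(w + 2*w*(-2 + w)) = -2*w - 4*w*(-2 + w))
(-82*K(-9))*h(1) = (-164*(-9)*(3 - 2*(-9)))*(5/2 - ½*1) = (-164*(-9)*(3 + 18))*(5/2 - ½) = -164*(-9)*21*2 = -82*(-378)*2 = 30996*2 = 61992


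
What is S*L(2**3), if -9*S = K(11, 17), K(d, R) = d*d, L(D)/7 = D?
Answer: -6776/9 ≈ -752.89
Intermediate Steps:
L(D) = 7*D
K(d, R) = d**2
S = -121/9 (S = -1/9*11**2 = -1/9*121 = -121/9 ≈ -13.444)
S*L(2**3) = -847*2**3/9 = -847*8/9 = -121/9*56 = -6776/9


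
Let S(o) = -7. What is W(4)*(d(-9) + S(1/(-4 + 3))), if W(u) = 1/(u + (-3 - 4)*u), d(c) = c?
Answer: 2/3 ≈ 0.66667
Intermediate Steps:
W(u) = -1/(6*u) (W(u) = 1/(u - 7*u) = 1/(-6*u) = -1/(6*u))
W(4)*(d(-9) + S(1/(-4 + 3))) = (-1/6/4)*(-9 - 7) = -1/6*1/4*(-16) = -1/24*(-16) = 2/3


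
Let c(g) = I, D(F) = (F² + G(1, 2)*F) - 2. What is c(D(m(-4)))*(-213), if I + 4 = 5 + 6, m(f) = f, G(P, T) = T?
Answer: -1491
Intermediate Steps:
I = 7 (I = -4 + (5 + 6) = -4 + 11 = 7)
D(F) = -2 + F² + 2*F (D(F) = (F² + 2*F) - 2 = -2 + F² + 2*F)
c(g) = 7
c(D(m(-4)))*(-213) = 7*(-213) = -1491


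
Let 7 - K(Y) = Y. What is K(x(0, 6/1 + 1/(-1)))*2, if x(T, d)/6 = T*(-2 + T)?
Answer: 14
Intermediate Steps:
x(T, d) = 6*T*(-2 + T) (x(T, d) = 6*(T*(-2 + T)) = 6*T*(-2 + T))
K(Y) = 7 - Y
K(x(0, 6/1 + 1/(-1)))*2 = (7 - 6*0*(-2 + 0))*2 = (7 - 6*0*(-2))*2 = (7 - 1*0)*2 = (7 + 0)*2 = 7*2 = 14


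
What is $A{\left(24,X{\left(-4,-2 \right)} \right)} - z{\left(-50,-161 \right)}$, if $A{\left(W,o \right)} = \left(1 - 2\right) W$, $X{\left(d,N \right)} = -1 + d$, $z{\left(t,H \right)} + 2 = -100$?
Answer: $78$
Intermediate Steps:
$z{\left(t,H \right)} = -102$ ($z{\left(t,H \right)} = -2 - 100 = -102$)
$A{\left(W,o \right)} = - W$
$A{\left(24,X{\left(-4,-2 \right)} \right)} - z{\left(-50,-161 \right)} = \left(-1\right) 24 - -102 = -24 + 102 = 78$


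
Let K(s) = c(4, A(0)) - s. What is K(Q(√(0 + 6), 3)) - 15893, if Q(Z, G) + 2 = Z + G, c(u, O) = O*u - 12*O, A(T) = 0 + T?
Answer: -15894 - √6 ≈ -15896.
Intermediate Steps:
A(T) = T
c(u, O) = -12*O + O*u
Q(Z, G) = -2 + G + Z (Q(Z, G) = -2 + (Z + G) = -2 + (G + Z) = -2 + G + Z)
K(s) = -s (K(s) = 0*(-12 + 4) - s = 0*(-8) - s = 0 - s = -s)
K(Q(√(0 + 6), 3)) - 15893 = -(-2 + 3 + √(0 + 6)) - 15893 = -(-2 + 3 + √6) - 15893 = -(1 + √6) - 15893 = (-1 - √6) - 15893 = -15894 - √6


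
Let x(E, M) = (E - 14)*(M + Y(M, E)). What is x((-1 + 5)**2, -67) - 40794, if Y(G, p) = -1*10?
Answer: -40948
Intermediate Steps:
Y(G, p) = -10
x(E, M) = (-14 + E)*(-10 + M) (x(E, M) = (E - 14)*(M - 10) = (-14 + E)*(-10 + M))
x((-1 + 5)**2, -67) - 40794 = (140 - 14*(-67) - 10*(-1 + 5)**2 + (-1 + 5)**2*(-67)) - 40794 = (140 + 938 - 10*4**2 + 4**2*(-67)) - 40794 = (140 + 938 - 10*16 + 16*(-67)) - 40794 = (140 + 938 - 160 - 1072) - 40794 = -154 - 40794 = -40948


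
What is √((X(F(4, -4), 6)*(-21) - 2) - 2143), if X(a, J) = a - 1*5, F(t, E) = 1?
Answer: 3*I*√229 ≈ 45.398*I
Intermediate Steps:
X(a, J) = -5 + a (X(a, J) = a - 5 = -5 + a)
√((X(F(4, -4), 6)*(-21) - 2) - 2143) = √(((-5 + 1)*(-21) - 2) - 2143) = √((-4*(-21) - 2) - 2143) = √((84 - 2) - 2143) = √(82 - 2143) = √(-2061) = 3*I*√229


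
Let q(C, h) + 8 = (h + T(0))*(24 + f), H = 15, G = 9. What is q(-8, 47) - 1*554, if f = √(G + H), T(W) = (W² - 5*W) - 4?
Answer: 470 + 86*√6 ≈ 680.66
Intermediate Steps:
T(W) = -4 + W² - 5*W
f = 2*√6 (f = √(9 + 15) = √24 = 2*√6 ≈ 4.8990)
q(C, h) = -8 + (-4 + h)*(24 + 2*√6) (q(C, h) = -8 + (h + (-4 + 0² - 5*0))*(24 + 2*√6) = -8 + (h + (-4 + 0 + 0))*(24 + 2*√6) = -8 + (h - 4)*(24 + 2*√6) = -8 + (-4 + h)*(24 + 2*√6))
q(-8, 47) - 1*554 = (-104 - 8*√6 + 24*47 + 2*47*√6) - 1*554 = (-104 - 8*√6 + 1128 + 94*√6) - 554 = (1024 + 86*√6) - 554 = 470 + 86*√6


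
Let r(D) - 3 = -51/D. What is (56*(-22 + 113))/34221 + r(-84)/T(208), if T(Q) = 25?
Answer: 7023521/23954700 ≈ 0.29320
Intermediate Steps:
r(D) = 3 - 51/D
(56*(-22 + 113))/34221 + r(-84)/T(208) = (56*(-22 + 113))/34221 + (3 - 51/(-84))/25 = (56*91)*(1/34221) + (3 - 51*(-1/84))*(1/25) = 5096*(1/34221) + (3 + 17/28)*(1/25) = 5096/34221 + (101/28)*(1/25) = 5096/34221 + 101/700 = 7023521/23954700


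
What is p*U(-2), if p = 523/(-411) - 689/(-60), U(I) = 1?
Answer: 83933/8220 ≈ 10.211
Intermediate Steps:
p = 83933/8220 (p = 523*(-1/411) - 689*(-1/60) = -523/411 + 689/60 = 83933/8220 ≈ 10.211)
p*U(-2) = (83933/8220)*1 = 83933/8220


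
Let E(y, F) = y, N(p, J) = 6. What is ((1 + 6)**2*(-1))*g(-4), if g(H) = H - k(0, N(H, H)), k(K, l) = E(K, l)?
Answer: 196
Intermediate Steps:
k(K, l) = K
g(H) = H (g(H) = H - 1*0 = H + 0 = H)
((1 + 6)**2*(-1))*g(-4) = ((1 + 6)**2*(-1))*(-4) = (7**2*(-1))*(-4) = (49*(-1))*(-4) = -49*(-4) = 196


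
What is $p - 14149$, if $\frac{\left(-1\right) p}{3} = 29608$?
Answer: $-102973$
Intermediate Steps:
$p = -88824$ ($p = \left(-3\right) 29608 = -88824$)
$p - 14149 = -88824 - 14149 = -102973$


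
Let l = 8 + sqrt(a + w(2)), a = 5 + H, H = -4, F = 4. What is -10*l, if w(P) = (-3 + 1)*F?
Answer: -80 - 10*I*sqrt(7) ≈ -80.0 - 26.458*I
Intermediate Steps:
w(P) = -8 (w(P) = (-3 + 1)*4 = -2*4 = -8)
a = 1 (a = 5 - 4 = 1)
l = 8 + I*sqrt(7) (l = 8 + sqrt(1 - 8) = 8 + sqrt(-7) = 8 + I*sqrt(7) ≈ 8.0 + 2.6458*I)
-10*l = -10*(8 + I*sqrt(7)) = -80 - 10*I*sqrt(7)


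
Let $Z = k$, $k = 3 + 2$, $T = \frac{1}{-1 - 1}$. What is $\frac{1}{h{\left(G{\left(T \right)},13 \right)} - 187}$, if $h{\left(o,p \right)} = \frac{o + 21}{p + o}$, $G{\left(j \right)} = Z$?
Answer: $- \frac{9}{1670} \approx -0.0053892$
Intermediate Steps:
$T = - \frac{1}{2}$ ($T = \frac{1}{-2} = - \frac{1}{2} \approx -0.5$)
$k = 5$
$Z = 5$
$G{\left(j \right)} = 5$
$h{\left(o,p \right)} = \frac{21 + o}{o + p}$
$\frac{1}{h{\left(G{\left(T \right)},13 \right)} - 187} = \frac{1}{\frac{21 + 5}{5 + 13} - 187} = \frac{1}{\frac{1}{18} \cdot 26 - 187} = \frac{1}{\frac{13}{9} - 187} = \frac{1}{- \frac{1670}{9}} = - \frac{9}{1670}$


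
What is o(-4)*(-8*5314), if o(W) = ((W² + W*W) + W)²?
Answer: -33329408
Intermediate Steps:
o(W) = (W + 2*W²)² (o(W) = ((W² + W²) + W)² = (2*W² + W)² = (W + 2*W²)²)
o(-4)*(-8*5314) = ((-4)²*(1 + 2*(-4))²)*(-8*5314) = (16*(1 - 8)²)*(-42512) = (16*(-7)²)*(-42512) = (16*49)*(-42512) = 784*(-42512) = -33329408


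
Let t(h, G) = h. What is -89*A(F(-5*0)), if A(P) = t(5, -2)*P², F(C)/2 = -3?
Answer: -16020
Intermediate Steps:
F(C) = -6 (F(C) = 2*(-3) = -6)
A(P) = 5*P²
-89*A(F(-5*0)) = -89*5*(-6)² = -89*5*36 = -89*180 = -1*16020 = -16020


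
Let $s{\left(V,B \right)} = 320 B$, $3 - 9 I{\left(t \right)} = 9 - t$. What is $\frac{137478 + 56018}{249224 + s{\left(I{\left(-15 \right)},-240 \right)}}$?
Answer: $\frac{24187}{21553} \approx 1.1222$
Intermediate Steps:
$I{\left(t \right)} = - \frac{2}{3} + \frac{t}{9}$ ($I{\left(t \right)} = \frac{1}{3} - \frac{9 - t}{9} = \frac{1}{3} + \left(-1 + \frac{t}{9}\right) = - \frac{2}{3} + \frac{t}{9}$)
$\frac{137478 + 56018}{249224 + s{\left(I{\left(-15 \right)},-240 \right)}} = \frac{137478 + 56018}{249224 + 320 \left(-240\right)} = \frac{193496}{249224 - 76800} = \frac{193496}{172424} = 193496 \cdot \frac{1}{172424} = \frac{24187}{21553}$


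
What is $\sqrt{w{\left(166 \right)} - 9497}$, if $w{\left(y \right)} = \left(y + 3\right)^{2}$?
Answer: $2 \sqrt{4766} \approx 138.07$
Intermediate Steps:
$w{\left(y \right)} = \left(3 + y\right)^{2}$
$\sqrt{w{\left(166 \right)} - 9497} = \sqrt{\left(3 + 166\right)^{2} - 9497} = \sqrt{169^{2} - 9497} = \sqrt{28561 - 9497} = \sqrt{19064} = 2 \sqrt{4766}$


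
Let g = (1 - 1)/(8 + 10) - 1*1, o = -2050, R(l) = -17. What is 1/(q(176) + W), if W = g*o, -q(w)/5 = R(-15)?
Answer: 1/2135 ≈ 0.00046838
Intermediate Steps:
g = -1 (g = 0/18 - 1 = 0*(1/18) - 1 = 0 - 1 = -1)
q(w) = 85 (q(w) = -5*(-17) = 85)
W = 2050 (W = -1*(-2050) = 2050)
1/(q(176) + W) = 1/(85 + 2050) = 1/2135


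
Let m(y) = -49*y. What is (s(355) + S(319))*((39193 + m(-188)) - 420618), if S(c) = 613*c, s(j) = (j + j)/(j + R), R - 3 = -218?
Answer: -1019018324277/14 ≈ -7.2787e+10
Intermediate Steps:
R = -215 (R = 3 - 218 = -215)
s(j) = 2*j/(-215 + j) (s(j) = (j + j)/(j - 215) = (2*j)/(-215 + j) = 2*j/(-215 + j))
(s(355) + S(319))*((39193 + m(-188)) - 420618) = (2*355/(-215 + 355) + 613*319)*((39193 - 49*(-188)) - 420618) = (2*355/140 + 195547)*((39193 + 9212) - 420618) = (2*355*(1/140) + 195547)*(48405 - 420618) = (71/14 + 195547)*(-372213) = (2737729/14)*(-372213) = -1019018324277/14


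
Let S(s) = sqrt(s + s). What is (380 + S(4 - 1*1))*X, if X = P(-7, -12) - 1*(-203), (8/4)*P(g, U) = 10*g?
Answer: 63840 + 168*sqrt(6) ≈ 64252.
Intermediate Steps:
P(g, U) = 5*g (P(g, U) = (10*g)/2 = 5*g)
X = 168 (X = 5*(-7) - 1*(-203) = -35 + 203 = 168)
S(s) = sqrt(2)*sqrt(s) (S(s) = sqrt(2*s) = sqrt(2)*sqrt(s))
(380 + S(4 - 1*1))*X = (380 + sqrt(2)*sqrt(4 - 1*1))*168 = (380 + sqrt(2)*sqrt(4 - 1))*168 = (380 + sqrt(2)*sqrt(3))*168 = (380 + sqrt(6))*168 = 63840 + 168*sqrt(6)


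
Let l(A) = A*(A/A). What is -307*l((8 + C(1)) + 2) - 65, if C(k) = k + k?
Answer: -3749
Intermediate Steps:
C(k) = 2*k
l(A) = A (l(A) = A*1 = A)
-307*l((8 + C(1)) + 2) - 65 = -307*((8 + 2*1) + 2) - 65 = -307*((8 + 2) + 2) - 65 = -307*(10 + 2) - 65 = -307*12 - 65 = -3684 - 65 = -3749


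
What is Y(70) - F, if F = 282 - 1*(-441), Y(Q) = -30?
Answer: -753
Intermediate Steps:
F = 723 (F = 282 + 441 = 723)
Y(70) - F = -30 - 1*723 = -30 - 723 = -753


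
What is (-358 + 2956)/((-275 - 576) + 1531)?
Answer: 1299/340 ≈ 3.8206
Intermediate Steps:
(-358 + 2956)/((-275 - 576) + 1531) = 2598/(-851 + 1531) = 2598/680 = 2598*(1/680) = 1299/340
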